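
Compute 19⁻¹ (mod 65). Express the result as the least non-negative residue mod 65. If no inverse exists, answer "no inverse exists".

gcd(65, 19) by repeated division:
65 = 3*19 + 8
19 = 2*8 + 3
8 = 2*3 + 2
3 = 1*2 + 1
2 = 2*1 + 0
gcd = 1, so the inverse exists. Back-substitute:
1 = 3 − 2
1 = −8 + 3·3
1 = 3·19 − 7·8
1 = −7·65 + 24·19
So 19·24 ≡ 1 (mod 65).

24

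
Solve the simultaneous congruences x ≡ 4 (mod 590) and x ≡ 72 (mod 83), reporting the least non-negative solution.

Write x = 4 + 590·k. Then 590·k ≡ 72 − 4 ≡ 68 (mod 83).
Need 590⁻¹ mod 83. Extended Euclid on (83, 9):
83 = 9*9 + 2
9 = 4*2 + 1
2 = 2*1 + 0
Back-substitute:
1 = 9 − 4·2
1 = −4·83 + 37·9
590⁻¹ ≡ 37 (mod 83), so k ≡ 37·68 ≡ 26 (mod 83).
x = 4 + 590·26 = 15344.

15344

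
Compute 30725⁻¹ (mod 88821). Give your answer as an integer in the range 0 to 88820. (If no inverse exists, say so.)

45152

gcd(88821, 30725) by repeated division:
88821 = 2×30725 + 27371
30725 = 1×27371 + 3354
27371 = 8×3354 + 539
3354 = 6×539 + 120
539 = 4×120 + 59
120 = 2×59 + 2
59 = 29×2 + 1
2 = 2×1 + 0
The gcd is 1. Working backward:
1 = 59 − 29·2
1 = −29·120 + 59·59
1 = 59·539 − 265·120
1 = −265·3354 + 1649·539
1 = 1649·27371 − 13457·3354
1 = −13457·30725 + 15106·27371
1 = 15106·88821 − 43669·30725
Hence 30725⁻¹ ≡ -43669 ≡ 45152 (mod 88821).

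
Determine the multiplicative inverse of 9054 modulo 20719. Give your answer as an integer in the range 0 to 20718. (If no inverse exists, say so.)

gcd(20719, 9054) by repeated division:
20719 = 2*9054 + 2611
9054 = 3*2611 + 1221
2611 = 2*1221 + 169
1221 = 7*169 + 38
169 = 4*38 + 17
38 = 2*17 + 4
17 = 4*4 + 1
4 = 4*1 + 0
gcd = 1, so the inverse exists. Back-substitute:
1 = 17 − 4·4
1 = −4·38 + 9·17
1 = 9·169 − 40·38
1 = −40·1221 + 289·169
1 = 289·2611 − 618·1221
1 = −618·9054 + 2143·2611
1 = 2143·20719 − 4904·9054
Hence 9054⁻¹ ≡ -4904 ≡ 15815 (mod 20719).

15815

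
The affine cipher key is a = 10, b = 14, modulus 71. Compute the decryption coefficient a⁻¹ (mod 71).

gcd(71, 10) by repeated division:
71 = 7×10 + 1
10 = 10×1 + 0
gcd = 1, so the inverse exists. Back-substitute:
1 = 71 − 7·10
Thus 10·(-7) ≡ 1 (mod 71); reducing, -7 mod 71 = 64.

64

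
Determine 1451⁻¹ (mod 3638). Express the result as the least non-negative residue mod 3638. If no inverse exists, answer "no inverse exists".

Run Euclid on (3638, 1451):
3638 = 2·1451 + 736
1451 = 1·736 + 715
736 = 1·715 + 21
715 = 34·21 + 1
21 = 21·1 + 0
Since gcd(1451, 3638) = 1, back-substitute to write 1 as a combination:
1 = 715 − 34·21
1 = −34·736 + 35·715
1 = 35·1451 − 69·736
1 = −69·3638 + 173·1451
So 1451·173 ≡ 1 (mod 3638).

173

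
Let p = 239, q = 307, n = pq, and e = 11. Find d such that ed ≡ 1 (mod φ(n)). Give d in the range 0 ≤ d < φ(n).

26483

φ(n) = (p−1)(q−1) = 238·306 = 72828.
Need d with 11·d ≡ 1 (mod 72828). Apply the extended Euclidean algorithm:
72828 = 6620×11 + 8
11 = 1×8 + 3
8 = 2×3 + 2
3 = 1×2 + 1
2 = 2×1 + 0
Back-substitute:
1 = 3 − 2
1 = −8 + 3·3
1 = 3·11 − 4·8
1 = −4·72828 + 26483·11
So 11·26483 ≡ 1 (mod 72828), hence d = 26483.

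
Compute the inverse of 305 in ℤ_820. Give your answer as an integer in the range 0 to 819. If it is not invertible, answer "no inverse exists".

Compute gcd(305, 820):
820 = 2*305 + 210
305 = 1*210 + 95
210 = 2*95 + 20
95 = 4*20 + 15
20 = 1*15 + 5
15 = 3*5 + 0
Since gcd = 5 > 1, 305 is not a unit mod 820.

no inverse exists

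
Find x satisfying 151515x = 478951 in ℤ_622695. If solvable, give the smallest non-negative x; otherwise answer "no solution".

no solution

gcd(151515, 622695):
622695 = 4*151515 + 16635
151515 = 9*16635 + 1800
16635 = 9*1800 + 435
1800 = 4*435 + 60
435 = 7*60 + 15
60 = 4*15 + 0
gcd = 15, but 15 ∤ 478951, so the congruence has no solution.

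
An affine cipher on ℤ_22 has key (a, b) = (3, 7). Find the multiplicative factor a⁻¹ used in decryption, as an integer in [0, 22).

Extended Euclidean algorithm:
22 = 7*3 + 1
3 = 3*1 + 0
gcd = 1, so the inverse exists. Back-substitute:
1 = 22 − 7·3
Thus 3·(-7) ≡ 1 (mod 22); reducing, -7 mod 22 = 15.

15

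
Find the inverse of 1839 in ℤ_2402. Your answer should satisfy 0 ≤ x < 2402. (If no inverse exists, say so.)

1169

Apply the Euclidean algorithm to 2402 and 1839:
2402 = 1·1839 + 563
1839 = 3·563 + 150
563 = 3·150 + 113
150 = 1·113 + 37
113 = 3·37 + 2
37 = 18·2 + 1
2 = 2·1 + 0
Since gcd(1839, 2402) = 1, back-substitute to write 1 as a combination:
1 = 37 − 18·2
1 = −18·113 + 55·37
1 = 55·150 − 73·113
1 = −73·563 + 274·150
1 = 274·1839 − 895·563
1 = −895·2402 + 1169·1839
So 1839·1169 ≡ 1 (mod 2402).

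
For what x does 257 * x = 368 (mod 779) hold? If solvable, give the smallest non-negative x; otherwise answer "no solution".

641

First find gcd(257, 779):
779 = 3×257 + 8
257 = 32×8 + 1
8 = 8×1 + 0
gcd = 1, so a unique solution mod 779 exists.
Back-substitute for the Bézout coefficients:
1 = 257 − 32·8
1 = −32·779 + 97·257
So 257·(97) ≡ 1 (mod 779), giving 257⁻¹ ≡ 97.
x ≡ 257⁻¹·368 ≡ 97·368 ≡ 641 (mod 779).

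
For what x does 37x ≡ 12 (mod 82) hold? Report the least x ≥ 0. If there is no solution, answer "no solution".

First find gcd(37, 82):
82 = 2·37 + 8
37 = 4·8 + 5
8 = 1·5 + 3
5 = 1·3 + 2
3 = 1·2 + 1
2 = 2·1 + 0
gcd = 1, so a unique solution mod 82 exists.
Back-substitute for the Bézout coefficients:
1 = 3 − 2
1 = −5 + 2·3
1 = 2·8 − 3·5
1 = −3·37 + 14·8
1 = 14·82 − 31·37
So 37·(-31) ≡ 1 (mod 82), giving 37⁻¹ ≡ 51.
x ≡ 37⁻¹·12 ≡ 51·12 ≡ 38 (mod 82).

38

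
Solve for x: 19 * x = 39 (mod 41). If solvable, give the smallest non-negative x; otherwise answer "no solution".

First find gcd(19, 41):
41 = 2×19 + 3
19 = 6×3 + 1
3 = 3×1 + 0
gcd = 1, so a unique solution mod 41 exists.
Back-substitute for the Bézout coefficients:
1 = 19 − 6·3
1 = −6·41 + 13·19
So 19·(13) ≡ 1 (mod 41), giving 19⁻¹ ≡ 13.
x ≡ 19⁻¹·39 ≡ 13·39 ≡ 15 (mod 41).

15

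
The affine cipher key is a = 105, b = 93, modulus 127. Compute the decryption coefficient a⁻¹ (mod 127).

Apply the Euclidean algorithm to 127 and 105:
127 = 1*105 + 22
105 = 4*22 + 17
22 = 1*17 + 5
17 = 3*5 + 2
5 = 2*2 + 1
2 = 2*1 + 0
gcd = 1, so the inverse exists. Back-substitute:
1 = 5 − 2·2
1 = −2·17 + 7·5
1 = 7·22 − 9·17
1 = −9·105 + 43·22
1 = 43·127 − 52·105
Thus 105·(-52) ≡ 1 (mod 127); reducing, -52 mod 127 = 75.

75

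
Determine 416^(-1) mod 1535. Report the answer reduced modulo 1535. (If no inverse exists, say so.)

Run Euclid on (1535, 416):
1535 = 3×416 + 287
416 = 1×287 + 129
287 = 2×129 + 29
129 = 4×29 + 13
29 = 2×13 + 3
13 = 4×3 + 1
3 = 3×1 + 0
The gcd is 1. Working backward:
1 = 13 − 4·3
1 = −4·29 + 9·13
1 = 9·129 − 40·29
1 = −40·287 + 89·129
1 = 89·416 − 129·287
1 = −129·1535 + 476·416
So 416·476 ≡ 1 (mod 1535).

476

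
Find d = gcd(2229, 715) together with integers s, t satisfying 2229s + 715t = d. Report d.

1

Euclidean algorithm:
2229 = 3*715 + 84
715 = 8*84 + 43
84 = 1*43 + 41
43 = 1*41 + 2
41 = 20*2 + 1
2 = 2*1 + 0
gcd(2229, 715) = 1.
Back-substituting:
1 = 41 − 20·2
1 = −20·43 + 21·41
1 = 21·84 − 41·43
1 = −41·715 + 349·84
1 = 349·2229 − 1088·715
So 1 = (349)·2229 + (-1088)·715.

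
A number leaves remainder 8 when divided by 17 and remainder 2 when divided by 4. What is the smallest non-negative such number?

Write x = 8 + 17·k. Then 17·k ≡ 2 − 8 ≡ 2 (mod 4).
Need 17⁻¹ mod 4. Extended Euclid on (4, 1):
4 = 4×1 + 0
17⁻¹ ≡ 1 (mod 4), so k ≡ 1·2 ≡ 2 (mod 4).
x = 8 + 17·2 = 42.

42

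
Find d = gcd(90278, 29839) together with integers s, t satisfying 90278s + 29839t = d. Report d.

1

Repeated division:
90278 = 3×29839 + 761
29839 = 39×761 + 160
761 = 4×160 + 121
160 = 1×121 + 39
121 = 3×39 + 4
39 = 9×4 + 3
4 = 1×3 + 1
3 = 3×1 + 0
gcd(90278, 29839) = 1.
Back-substituting:
1 = 4 − 3
1 = −39 + 10·4
1 = 10·121 − 31·39
1 = −31·160 + 41·121
1 = 41·761 − 195·160
1 = −195·29839 + 7646·761
1 = 7646·90278 − 23133·29839
So 1 = (7646)·90278 + (-23133)·29839.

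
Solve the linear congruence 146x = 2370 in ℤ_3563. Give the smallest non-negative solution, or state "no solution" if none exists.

3384

First find gcd(146, 3563):
3563 = 24·146 + 59
146 = 2·59 + 28
59 = 2·28 + 3
28 = 9·3 + 1
3 = 3·1 + 0
gcd = 1, so a unique solution mod 3563 exists.
Back-substitute for the Bézout coefficients:
1 = 28 − 9·3
1 = −9·59 + 19·28
1 = 19·146 − 47·59
1 = −47·3563 + 1147·146
So 146·(1147) ≡ 1 (mod 3563), giving 146⁻¹ ≡ 1147.
x ≡ 146⁻¹·2370 ≡ 1147·2370 ≡ 3384 (mod 3563).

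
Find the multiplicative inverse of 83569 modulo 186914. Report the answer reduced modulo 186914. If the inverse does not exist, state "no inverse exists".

142917

Extended Euclidean algorithm:
186914 = 2×83569 + 19776
83569 = 4×19776 + 4465
19776 = 4×4465 + 1916
4465 = 2×1916 + 633
1916 = 3×633 + 17
633 = 37×17 + 4
17 = 4×4 + 1
4 = 4×1 + 0
gcd = 1, so the inverse exists. Back-substitute:
1 = 17 − 4·4
1 = −4·633 + 149·17
1 = 149·1916 − 451·633
1 = −451·4465 + 1051·1916
1 = 1051·19776 − 4655·4465
1 = −4655·83569 + 19671·19776
1 = 19671·186914 − 43997·83569
So 83569·(-43997) ≡ 1 (mod 186914), and -43997 ≡ 142917 (mod 186914).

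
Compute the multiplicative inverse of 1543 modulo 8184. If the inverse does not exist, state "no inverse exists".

6439

gcd(8184, 1543) by repeated division:
8184 = 5·1543 + 469
1543 = 3·469 + 136
469 = 3·136 + 61
136 = 2·61 + 14
61 = 4·14 + 5
14 = 2·5 + 4
5 = 1·4 + 1
4 = 4·1 + 0
gcd = 1, so the inverse exists. Back-substitute:
1 = 5 − 4
1 = −14 + 3·5
1 = 3·61 − 13·14
1 = −13·136 + 29·61
1 = 29·469 − 100·136
1 = −100·1543 + 329·469
1 = 329·8184 − 1745·1543
Thus 1543·(-1745) ≡ 1 (mod 8184); reducing, -1745 mod 8184 = 6439.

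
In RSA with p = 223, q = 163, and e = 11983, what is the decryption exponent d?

φ(n) = (p−1)(q−1) = 222·162 = 35964.
Need d with 11983·d ≡ 1 (mod 35964). Apply the extended Euclidean algorithm:
35964 = 3×11983 + 15
11983 = 798×15 + 13
15 = 1×13 + 2
13 = 6×2 + 1
2 = 2×1 + 0
Back-substitute:
1 = 13 − 6·2
1 = −6·15 + 7·13
1 = 7·11983 − 5592·15
1 = −5592·35964 + 16783·11983
So 11983·16783 ≡ 1 (mod 35964), hence d = 16783.

16783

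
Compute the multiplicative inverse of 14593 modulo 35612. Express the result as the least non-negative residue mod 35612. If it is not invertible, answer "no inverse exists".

gcd(35612, 14593) by repeated division:
35612 = 2×14593 + 6426
14593 = 2×6426 + 1741
6426 = 3×1741 + 1203
1741 = 1×1203 + 538
1203 = 2×538 + 127
538 = 4×127 + 30
127 = 4×30 + 7
30 = 4×7 + 2
7 = 3×2 + 1
2 = 2×1 + 0
The gcd is 1. Working backward:
1 = 7 − 3·2
1 = −3·30 + 13·7
1 = 13·127 − 55·30
1 = −55·538 + 233·127
1 = 233·1203 − 521·538
1 = −521·1741 + 754·1203
1 = 754·6426 − 2783·1741
1 = −2783·14593 + 6320·6426
1 = 6320·35612 − 15423·14593
Thus 14593·(-15423) ≡ 1 (mod 35612); reducing, -15423 mod 35612 = 20189.

20189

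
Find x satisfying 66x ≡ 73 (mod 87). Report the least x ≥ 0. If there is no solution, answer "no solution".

gcd(66, 87):
87 = 1×66 + 21
66 = 3×21 + 3
21 = 7×3 + 0
gcd = 3, but 3 ∤ 73, so the congruence has no solution.

no solution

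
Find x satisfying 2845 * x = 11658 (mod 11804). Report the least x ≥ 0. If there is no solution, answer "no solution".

First find gcd(2845, 11804):
11804 = 4·2845 + 424
2845 = 6·424 + 301
424 = 1·301 + 123
301 = 2·123 + 55
123 = 2·55 + 13
55 = 4·13 + 3
13 = 4·3 + 1
3 = 3·1 + 0
gcd = 1, so a unique solution mod 11804 exists.
Back-substitute for the Bézout coefficients:
1 = 13 − 4·3
1 = −4·55 + 17·13
1 = 17·123 − 38·55
1 = −38·301 + 93·123
1 = 93·424 − 131·301
1 = −131·2845 + 879·424
1 = 879·11804 − 3647·2845
So 2845·(-3647) ≡ 1 (mod 11804), giving 2845⁻¹ ≡ 8157.
x ≡ 2845⁻¹·11658 ≡ 8157·11658 ≡ 1282 (mod 11804).

1282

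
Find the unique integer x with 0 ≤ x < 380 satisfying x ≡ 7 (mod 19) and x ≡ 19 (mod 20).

159

Write x = 7 + 19·k. Then 19·k ≡ 19 − 7 ≡ 12 (mod 20).
Need 19⁻¹ mod 20. Extended Euclid on (20, 19):
20 = 1*19 + 1
19 = 19*1 + 0
Back-substitute:
1 = 20 − 19
19⁻¹ ≡ 19 (mod 20), so k ≡ 19·12 ≡ 8 (mod 20).
x = 7 + 19·8 = 159.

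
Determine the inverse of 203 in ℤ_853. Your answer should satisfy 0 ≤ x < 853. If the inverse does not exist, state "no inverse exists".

Apply the Euclidean algorithm to 853 and 203:
853 = 4·203 + 41
203 = 4·41 + 39
41 = 1·39 + 2
39 = 19·2 + 1
2 = 2·1 + 0
gcd = 1, so the inverse exists. Back-substitute:
1 = 39 − 19·2
1 = −19·41 + 20·39
1 = 20·203 − 99·41
1 = −99·853 + 416·203
So 203·416 ≡ 1 (mod 853).

416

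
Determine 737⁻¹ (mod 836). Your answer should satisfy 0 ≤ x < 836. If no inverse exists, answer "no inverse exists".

Compute gcd(737, 836):
836 = 1×737 + 99
737 = 7×99 + 44
99 = 2×44 + 11
44 = 4×11 + 0
gcd(737, 836) = 11 ≠ 1, so 737 has no multiplicative inverse modulo 836.

no inverse exists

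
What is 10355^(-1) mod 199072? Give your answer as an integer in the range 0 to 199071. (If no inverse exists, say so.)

65787

Extended Euclidean algorithm:
199072 = 19×10355 + 2327
10355 = 4×2327 + 1047
2327 = 2×1047 + 233
1047 = 4×233 + 115
233 = 2×115 + 3
115 = 38×3 + 1
3 = 3×1 + 0
Since gcd(10355, 199072) = 1, back-substitute to write 1 as a combination:
1 = 115 − 38·3
1 = −38·233 + 77·115
1 = 77·1047 − 346·233
1 = −346·2327 + 769·1047
1 = 769·10355 − 3422·2327
1 = −3422·199072 + 65787·10355
So 10355·65787 ≡ 1 (mod 199072).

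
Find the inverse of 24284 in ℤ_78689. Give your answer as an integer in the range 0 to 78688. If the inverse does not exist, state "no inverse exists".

no inverse exists

Euclidean algorithm on 78689, 24284:
78689 = 3*24284 + 5837
24284 = 4*5837 + 936
5837 = 6*936 + 221
936 = 4*221 + 52
221 = 4*52 + 13
52 = 4*13 + 0
Since gcd = 13 > 1, 24284 is not a unit mod 78689.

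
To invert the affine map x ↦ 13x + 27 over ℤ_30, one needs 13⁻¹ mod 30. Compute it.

7

Extended Euclidean algorithm:
30 = 2×13 + 4
13 = 3×4 + 1
4 = 4×1 + 0
gcd = 1, so the inverse exists. Back-substitute:
1 = 13 − 3·4
1 = −3·30 + 7·13
So 13·7 ≡ 1 (mod 30).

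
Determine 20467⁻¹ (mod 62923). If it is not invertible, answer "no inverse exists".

Apply the Euclidean algorithm to 62923 and 20467:
62923 = 3×20467 + 1522
20467 = 13×1522 + 681
1522 = 2×681 + 160
681 = 4×160 + 41
160 = 3×41 + 37
41 = 1×37 + 4
37 = 9×4 + 1
4 = 4×1 + 0
gcd = 1, so the inverse exists. Back-substitute:
1 = 37 − 9·4
1 = −9·41 + 10·37
1 = 10·160 − 39·41
1 = −39·681 + 166·160
1 = 166·1522 − 371·681
1 = −371·20467 + 4989·1522
1 = 4989·62923 − 15338·20467
Thus 20467·(-15338) ≡ 1 (mod 62923); reducing, -15338 mod 62923 = 47585.

47585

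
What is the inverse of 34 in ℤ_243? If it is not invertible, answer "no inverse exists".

193

Extended Euclidean algorithm:
243 = 7×34 + 5
34 = 6×5 + 4
5 = 1×4 + 1
4 = 4×1 + 0
Since gcd(34, 243) = 1, back-substitute to write 1 as a combination:
1 = 5 − 4
1 = −34 + 7·5
1 = 7·243 − 50·34
So 34·(-50) ≡ 1 (mod 243), and -50 ≡ 193 (mod 243).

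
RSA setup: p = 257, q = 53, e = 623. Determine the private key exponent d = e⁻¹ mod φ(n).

9359

φ(n) = (p−1)(q−1) = 256·52 = 13312.
Need d with 623·d ≡ 1 (mod 13312). Apply the extended Euclidean algorithm:
13312 = 21×623 + 229
623 = 2×229 + 165
229 = 1×165 + 64
165 = 2×64 + 37
64 = 1×37 + 27
37 = 1×27 + 10
27 = 2×10 + 7
10 = 1×7 + 3
7 = 2×3 + 1
3 = 3×1 + 0
Back-substitute:
1 = 7 − 2·3
1 = −2·10 + 3·7
1 = 3·27 − 8·10
1 = −8·37 + 11·27
1 = 11·64 − 19·37
1 = −19·165 + 49·64
1 = 49·229 − 68·165
1 = −68·623 + 185·229
1 = 185·13312 − 3953·623
So 623·(-3953) ≡ 1 (mod 13312), hence d ≡ -3953 ≡ 9359 (mod 13312).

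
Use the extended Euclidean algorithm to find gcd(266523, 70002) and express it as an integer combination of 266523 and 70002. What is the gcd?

Repeated division:
266523 = 3×70002 + 56517
70002 = 1×56517 + 13485
56517 = 4×13485 + 2577
13485 = 5×2577 + 600
2577 = 4×600 + 177
600 = 3×177 + 69
177 = 2×69 + 39
69 = 1×39 + 30
39 = 1×30 + 9
30 = 3×9 + 3
9 = 3×3 + 0
gcd(266523, 70002) = 3.
Working backward:
3 = 30 − 3·9
3 = −3·39 + 4·30
3 = 4·69 − 7·39
3 = −7·177 + 18·69
3 = 18·600 − 61·177
3 = −61·2577 + 262·600
3 = 262·13485 − 1371·2577
3 = −1371·56517 + 5746·13485
3 = 5746·70002 − 7117·56517
3 = −7117·266523 + 27097·70002
So 3 = (-7117)·266523 + (27097)·70002.

3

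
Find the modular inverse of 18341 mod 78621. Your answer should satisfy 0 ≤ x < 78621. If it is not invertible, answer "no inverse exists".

19487

Extended Euclidean algorithm:
78621 = 4*18341 + 5257
18341 = 3*5257 + 2570
5257 = 2*2570 + 117
2570 = 21*117 + 113
117 = 1*113 + 4
113 = 28*4 + 1
4 = 4*1 + 0
The gcd is 1. Working backward:
1 = 113 − 28·4
1 = −28·117 + 29·113
1 = 29·2570 − 637·117
1 = −637·5257 + 1303·2570
1 = 1303·18341 − 4546·5257
1 = −4546·78621 + 19487·18341
So 18341·19487 ≡ 1 (mod 78621).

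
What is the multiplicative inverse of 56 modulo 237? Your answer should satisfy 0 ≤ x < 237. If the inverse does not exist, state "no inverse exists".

gcd(237, 56) by repeated division:
237 = 4*56 + 13
56 = 4*13 + 4
13 = 3*4 + 1
4 = 4*1 + 0
Since gcd(56, 237) = 1, back-substitute to write 1 as a combination:
1 = 13 − 3·4
1 = −3·56 + 13·13
1 = 13·237 − 55·56
So 56·(-55) ≡ 1 (mod 237), and -55 ≡ 182 (mod 237).

182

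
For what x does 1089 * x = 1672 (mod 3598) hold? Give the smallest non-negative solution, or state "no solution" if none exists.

First find gcd(1089, 3598):
3598 = 3×1089 + 331
1089 = 3×331 + 96
331 = 3×96 + 43
96 = 2×43 + 10
43 = 4×10 + 3
10 = 3×3 + 1
3 = 3×1 + 0
gcd = 1, so a unique solution mod 3598 exists.
Back-substitute for the Bézout coefficients:
1 = 10 − 3·3
1 = −3·43 + 13·10
1 = 13·96 − 29·43
1 = −29·331 + 100·96
1 = 100·1089 − 329·331
1 = −329·3598 + 1087·1089
So 1089·(1087) ≡ 1 (mod 3598), giving 1089⁻¹ ≡ 1087.
x ≡ 1089⁻¹·1672 ≡ 1087·1672 ≡ 474 (mod 3598).

474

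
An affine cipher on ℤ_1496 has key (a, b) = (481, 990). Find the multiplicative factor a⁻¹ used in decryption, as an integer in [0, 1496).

gcd(1496, 481) by repeated division:
1496 = 3×481 + 53
481 = 9×53 + 4
53 = 13×4 + 1
4 = 4×1 + 0
Since gcd(481, 1496) = 1, back-substitute to write 1 as a combination:
1 = 53 − 13·4
1 = −13·481 + 118·53
1 = 118·1496 − 367·481
So 481·(-367) ≡ 1 (mod 1496), and -367 ≡ 1129 (mod 1496).

1129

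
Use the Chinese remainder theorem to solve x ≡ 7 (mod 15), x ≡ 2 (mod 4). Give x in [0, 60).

Write x = 7 + 15·k. Then 15·k ≡ 2 − 7 ≡ 3 (mod 4).
Need 15⁻¹ mod 4. Extended Euclid on (4, 3):
4 = 1*3 + 1
3 = 3*1 + 0
Back-substitute:
1 = 4 − 3
15⁻¹ ≡ 3 (mod 4), so k ≡ 3·3 ≡ 1 (mod 4).
x = 7 + 15·1 = 22.

22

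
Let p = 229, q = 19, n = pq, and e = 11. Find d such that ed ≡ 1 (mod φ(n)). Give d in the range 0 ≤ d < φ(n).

3731

φ(n) = (p−1)(q−1) = 228·18 = 4104.
Need d with 11·d ≡ 1 (mod 4104). Apply the extended Euclidean algorithm:
4104 = 373·11 + 1
11 = 11·1 + 0
Back-substitute:
1 = 4104 − 373·11
So 11·(-373) ≡ 1 (mod 4104), hence d ≡ -373 ≡ 3731 (mod 4104).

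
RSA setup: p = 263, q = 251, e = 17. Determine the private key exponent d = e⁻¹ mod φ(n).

φ(n) = (p−1)(q−1) = 262·250 = 65500.
Need d with 17·d ≡ 1 (mod 65500). Apply the extended Euclidean algorithm:
65500 = 3852*17 + 16
17 = 1*16 + 1
16 = 16*1 + 0
Back-substitute:
1 = 17 − 16
1 = −65500 + 3853·17
So 17·3853 ≡ 1 (mod 65500), hence d = 3853.

3853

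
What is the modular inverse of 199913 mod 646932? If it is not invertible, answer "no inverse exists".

Extended Euclidean algorithm:
646932 = 3·199913 + 47193
199913 = 4·47193 + 11141
47193 = 4·11141 + 2629
11141 = 4·2629 + 625
2629 = 4·625 + 129
625 = 4·129 + 109
129 = 1·109 + 20
109 = 5·20 + 9
20 = 2·9 + 2
9 = 4·2 + 1
2 = 2·1 + 0
gcd = 1, so the inverse exists. Back-substitute:
1 = 9 − 4·2
1 = −4·20 + 9·9
1 = 9·109 − 49·20
1 = −49·129 + 58·109
1 = 58·625 − 281·129
1 = −281·2629 + 1182·625
1 = 1182·11141 − 5009·2629
1 = −5009·47193 + 21218·11141
1 = 21218·199913 − 89881·47193
1 = −89881·646932 + 290861·199913
So 199913·290861 ≡ 1 (mod 646932).

290861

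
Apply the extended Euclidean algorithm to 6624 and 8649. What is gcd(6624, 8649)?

Apply Euclid's algorithm to 8649 and 6624:
8649 = 1·6624 + 2025
6624 = 3·2025 + 549
2025 = 3·549 + 378
549 = 1·378 + 171
378 = 2·171 + 36
171 = 4·36 + 27
36 = 1·27 + 9
27 = 3·9 + 0
gcd(6624, 8649) = 9.
Express as a combination:
9 = 36 − 27
9 = −171 + 5·36
9 = 5·378 − 11·171
9 = −11·549 + 16·378
9 = 16·2025 − 59·549
9 = −59·6624 + 193·2025
9 = 193·8649 − 252·6624
So 9 = (193)·8649 + (-252)·6624.

9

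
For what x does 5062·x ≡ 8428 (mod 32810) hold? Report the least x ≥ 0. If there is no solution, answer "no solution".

First find gcd(5062, 32810):
32810 = 6·5062 + 2438
5062 = 2·2438 + 186
2438 = 13·186 + 20
186 = 9·20 + 6
20 = 3·6 + 2
6 = 3·2 + 0
gcd = 2 and 2 | 8428, so solutions exist. Divide through by 2: 2531x ≡ 4214 (mod 16405).
Now find 2531⁻¹ mod 16405:
16405 = 6*2531 + 1219
2531 = 2*1219 + 93
1219 = 13*93 + 10
93 = 9*10 + 3
10 = 3*3 + 1
3 = 3*1 + 0
Back-substitute:
1 = 10 − 3·3
1 = −3·93 + 28·10
1 = 28·1219 − 367·93
1 = −367·2531 + 762·1219
1 = 762·16405 − 4939·2531
So 2531·(-4939) ≡ 1 (mod 16405), i.e. 2531⁻¹ ≡ 11466.
Then x ≡ 11466·4214 ≡ 4999 (mod 16405); the smallest non-negative solution is x = 4999.

4999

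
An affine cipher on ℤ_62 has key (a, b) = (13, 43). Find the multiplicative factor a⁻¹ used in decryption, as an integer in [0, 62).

43

Run Euclid on (62, 13):
62 = 4×13 + 10
13 = 1×10 + 3
10 = 3×3 + 1
3 = 3×1 + 0
gcd = 1, so the inverse exists. Back-substitute:
1 = 10 − 3·3
1 = −3·13 + 4·10
1 = 4·62 − 19·13
Thus 13·(-19) ≡ 1 (mod 62); reducing, -19 mod 62 = 43.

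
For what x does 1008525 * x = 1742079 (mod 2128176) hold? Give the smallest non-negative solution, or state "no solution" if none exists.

338731

First find gcd(1008525, 2128176):
2128176 = 2*1008525 + 111126
1008525 = 9*111126 + 8391
111126 = 13*8391 + 2043
8391 = 4*2043 + 219
2043 = 9*219 + 72
219 = 3*72 + 3
72 = 24*3 + 0
gcd = 3 and 3 | 1742079, so solutions exist. Divide through by 3: 336175x ≡ 580693 (mod 709392).
Now find 336175⁻¹ mod 709392:
709392 = 2*336175 + 37042
336175 = 9*37042 + 2797
37042 = 13*2797 + 681
2797 = 4*681 + 73
681 = 9*73 + 24
73 = 3*24 + 1
24 = 24*1 + 0
Back-substitute:
1 = 73 − 3·24
1 = −3·681 + 28·73
1 = 28·2797 − 115·681
1 = −115·37042 + 1523·2797
1 = 1523·336175 − 13822·37042
1 = −13822·709392 + 29167·336175
So 336175⁻¹ ≡ 29167 (mod 709392).
Then x ≡ 29167·580693 ≡ 338731 (mod 709392); the smallest non-negative solution is x = 338731.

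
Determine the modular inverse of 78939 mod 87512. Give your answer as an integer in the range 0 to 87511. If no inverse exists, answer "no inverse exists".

Extended Euclidean algorithm:
87512 = 1*78939 + 8573
78939 = 9*8573 + 1782
8573 = 4*1782 + 1445
1782 = 1*1445 + 337
1445 = 4*337 + 97
337 = 3*97 + 46
97 = 2*46 + 5
46 = 9*5 + 1
5 = 5*1 + 0
Since gcd(78939, 87512) = 1, back-substitute to write 1 as a combination:
1 = 46 − 9·5
1 = −9·97 + 19·46
1 = 19·337 − 66·97
1 = −66·1445 + 283·337
1 = 283·1782 − 349·1445
1 = −349·8573 + 1679·1782
1 = 1679·78939 − 15460·8573
1 = −15460·87512 + 17139·78939
So 78939·17139 ≡ 1 (mod 87512).

17139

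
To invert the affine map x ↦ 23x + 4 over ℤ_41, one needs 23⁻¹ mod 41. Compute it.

25

Run Euclid on (41, 23):
41 = 1×23 + 18
23 = 1×18 + 5
18 = 3×5 + 3
5 = 1×3 + 2
3 = 1×2 + 1
2 = 2×1 + 0
Since gcd(23, 41) = 1, back-substitute to write 1 as a combination:
1 = 3 − 2
1 = −5 + 2·3
1 = 2·18 − 7·5
1 = −7·23 + 9·18
1 = 9·41 − 16·23
Hence 23⁻¹ ≡ -16 ≡ 25 (mod 41).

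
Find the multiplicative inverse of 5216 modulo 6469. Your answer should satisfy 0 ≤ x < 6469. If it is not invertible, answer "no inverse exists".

222

Extended Euclidean algorithm:
6469 = 1*5216 + 1253
5216 = 4*1253 + 204
1253 = 6*204 + 29
204 = 7*29 + 1
29 = 29*1 + 0
Since gcd(5216, 6469) = 1, back-substitute to write 1 as a combination:
1 = 204 − 7·29
1 = −7·1253 + 43·204
1 = 43·5216 − 179·1253
1 = −179·6469 + 222·5216
So 5216·222 ≡ 1 (mod 6469).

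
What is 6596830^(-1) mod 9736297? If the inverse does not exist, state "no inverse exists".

1182122

Apply the Euclidean algorithm to 9736297 and 6596830:
9736297 = 1×6596830 + 3139467
6596830 = 2×3139467 + 317896
3139467 = 9×317896 + 278403
317896 = 1×278403 + 39493
278403 = 7×39493 + 1952
39493 = 20×1952 + 453
1952 = 4×453 + 140
453 = 3×140 + 33
140 = 4×33 + 8
33 = 4×8 + 1
8 = 8×1 + 0
gcd = 1, so the inverse exists. Back-substitute:
1 = 33 − 4·8
1 = −4·140 + 17·33
1 = 17·453 − 55·140
1 = −55·1952 + 237·453
1 = 237·39493 − 4795·1952
1 = −4795·278403 + 33802·39493
1 = 33802·317896 − 38597·278403
1 = −38597·3139467 + 381175·317896
1 = 381175·6596830 − 800947·3139467
1 = −800947·9736297 + 1182122·6596830
So 6596830·1182122 ≡ 1 (mod 9736297).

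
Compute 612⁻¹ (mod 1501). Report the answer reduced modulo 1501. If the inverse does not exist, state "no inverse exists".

Run Euclid on (1501, 612):
1501 = 2*612 + 277
612 = 2*277 + 58
277 = 4*58 + 45
58 = 1*45 + 13
45 = 3*13 + 6
13 = 2*6 + 1
6 = 6*1 + 0
The gcd is 1. Working backward:
1 = 13 − 2·6
1 = −2·45 + 7·13
1 = 7·58 − 9·45
1 = −9·277 + 43·58
1 = 43·612 − 95·277
1 = −95·1501 + 233·612
So 612·233 ≡ 1 (mod 1501).

233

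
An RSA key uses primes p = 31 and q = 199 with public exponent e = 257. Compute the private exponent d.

φ(n) = (p−1)(q−1) = 30·198 = 5940.
Need d with 257·d ≡ 1 (mod 5940). Apply the extended Euclidean algorithm:
5940 = 23*257 + 29
257 = 8*29 + 25
29 = 1*25 + 4
25 = 6*4 + 1
4 = 4*1 + 0
Back-substitute:
1 = 25 − 6·4
1 = −6·29 + 7·25
1 = 7·257 − 62·29
1 = −62·5940 + 1433·257
So 257·1433 ≡ 1 (mod 5940), hence d = 1433.

1433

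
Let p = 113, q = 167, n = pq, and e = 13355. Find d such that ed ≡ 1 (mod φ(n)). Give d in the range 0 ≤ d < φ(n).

14307

φ(n) = (p−1)(q−1) = 112·166 = 18592.
Need d with 13355·d ≡ 1 (mod 18592). Apply the extended Euclidean algorithm:
18592 = 1*13355 + 5237
13355 = 2*5237 + 2881
5237 = 1*2881 + 2356
2881 = 1*2356 + 525
2356 = 4*525 + 256
525 = 2*256 + 13
256 = 19*13 + 9
13 = 1*9 + 4
9 = 2*4 + 1
4 = 4*1 + 0
Back-substitute:
1 = 9 − 2·4
1 = −2·13 + 3·9
1 = 3·256 − 59·13
1 = −59·525 + 121·256
1 = 121·2356 − 543·525
1 = −543·2881 + 664·2356
1 = 664·5237 − 1207·2881
1 = −1207·13355 + 3078·5237
1 = 3078·18592 − 4285·13355
So 13355·(-4285) ≡ 1 (mod 18592), hence d ≡ -4285 ≡ 14307 (mod 18592).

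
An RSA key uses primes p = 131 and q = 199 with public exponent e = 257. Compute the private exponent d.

φ(n) = (p−1)(q−1) = 130·198 = 25740.
Need d with 257·d ≡ 1 (mod 25740). Apply the extended Euclidean algorithm:
25740 = 100·257 + 40
257 = 6·40 + 17
40 = 2·17 + 6
17 = 2·6 + 5
6 = 1·5 + 1
5 = 5·1 + 0
Back-substitute:
1 = 6 − 5
1 = −17 + 3·6
1 = 3·40 − 7·17
1 = −7·257 + 45·40
1 = 45·25740 − 4507·257
So 257·(-4507) ≡ 1 (mod 25740), hence d ≡ -4507 ≡ 21233 (mod 25740).

21233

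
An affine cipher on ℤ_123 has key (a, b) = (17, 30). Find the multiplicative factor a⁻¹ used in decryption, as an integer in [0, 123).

29

Run Euclid on (123, 17):
123 = 7*17 + 4
17 = 4*4 + 1
4 = 4*1 + 0
Since gcd(17, 123) = 1, back-substitute to write 1 as a combination:
1 = 17 − 4·4
1 = −4·123 + 29·17
So 17·29 ≡ 1 (mod 123).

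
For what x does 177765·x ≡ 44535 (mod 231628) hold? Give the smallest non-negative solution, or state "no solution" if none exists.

55899

First find gcd(177765, 231628):
231628 = 1*177765 + 53863
177765 = 3*53863 + 16176
53863 = 3*16176 + 5335
16176 = 3*5335 + 171
5335 = 31*171 + 34
171 = 5*34 + 1
34 = 34*1 + 0
gcd = 1, so a unique solution mod 231628 exists.
Back-substitute for the Bézout coefficients:
1 = 171 − 5·34
1 = −5·5335 + 156·171
1 = 156·16176 − 473·5335
1 = −473·53863 + 1575·16176
1 = 1575·177765 − 5198·53863
1 = −5198·231628 + 6773·177765
So 177765·(6773) ≡ 1 (mod 231628), giving 177765⁻¹ ≡ 6773.
x ≡ 177765⁻¹·44535 ≡ 6773·44535 ≡ 55899 (mod 231628).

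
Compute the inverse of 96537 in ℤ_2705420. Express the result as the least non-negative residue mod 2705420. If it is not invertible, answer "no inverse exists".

Apply the Euclidean algorithm to 2705420 and 96537:
2705420 = 28×96537 + 2384
96537 = 40×2384 + 1177
2384 = 2×1177 + 30
1177 = 39×30 + 7
30 = 4×7 + 2
7 = 3×2 + 1
2 = 2×1 + 0
Since gcd(96537, 2705420) = 1, back-substitute to write 1 as a combination:
1 = 7 − 3·2
1 = −3·30 + 13·7
1 = 13·1177 − 510·30
1 = −510·2384 + 1033·1177
1 = 1033·96537 − 41830·2384
1 = −41830·2705420 + 1172273·96537
So 96537·1172273 ≡ 1 (mod 2705420).

1172273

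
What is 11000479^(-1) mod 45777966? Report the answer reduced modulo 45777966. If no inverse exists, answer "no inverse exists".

Run Euclid on (45777966, 11000479):
45777966 = 4×11000479 + 1776050
11000479 = 6×1776050 + 344179
1776050 = 5×344179 + 55155
344179 = 6×55155 + 13249
55155 = 4×13249 + 2159
13249 = 6×2159 + 295
2159 = 7×295 + 94
295 = 3×94 + 13
94 = 7×13 + 3
13 = 4×3 + 1
3 = 3×1 + 0
Since gcd(11000479, 45777966) = 1, back-substitute to write 1 as a combination:
1 = 13 − 4·3
1 = −4·94 + 29·13
1 = 29·295 − 91·94
1 = −91·2159 + 666·295
1 = 666·13249 − 4087·2159
1 = −4087·55155 + 17014·13249
1 = 17014·344179 − 106171·55155
1 = −106171·1776050 + 547869·344179
1 = 547869·11000479 − 3393385·1776050
1 = −3393385·45777966 + 14121409·11000479
So 11000479·14121409 ≡ 1 (mod 45777966).

14121409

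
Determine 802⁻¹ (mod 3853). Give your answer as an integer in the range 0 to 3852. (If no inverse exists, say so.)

Run Euclid on (3853, 802):
3853 = 4·802 + 645
802 = 1·645 + 157
645 = 4·157 + 17
157 = 9·17 + 4
17 = 4·4 + 1
4 = 4·1 + 0
Since gcd(802, 3853) = 1, back-substitute to write 1 as a combination:
1 = 17 − 4·4
1 = −4·157 + 37·17
1 = 37·645 − 152·157
1 = −152·802 + 189·645
1 = 189·3853 − 908·802
So 802·(-908) ≡ 1 (mod 3853), and -908 ≡ 2945 (mod 3853).

2945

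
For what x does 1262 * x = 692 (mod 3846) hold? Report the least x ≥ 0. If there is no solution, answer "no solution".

First find gcd(1262, 3846):
3846 = 3×1262 + 60
1262 = 21×60 + 2
60 = 30×2 + 0
gcd = 2 and 2 | 692, so solutions exist. Divide through by 2: 631x ≡ 346 (mod 1923).
Now find 631⁻¹ mod 1923:
1923 = 3*631 + 30
631 = 21*30 + 1
30 = 30*1 + 0
Back-substitute:
1 = 631 − 21·30
1 = −21·1923 + 64·631
So 631⁻¹ ≡ 64 (mod 1923).
Then x ≡ 64·346 ≡ 991 (mod 1923); the smallest non-negative solution is x = 991.

991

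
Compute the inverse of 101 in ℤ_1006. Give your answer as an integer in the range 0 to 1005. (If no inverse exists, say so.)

gcd(1006, 101) by repeated division:
1006 = 9*101 + 97
101 = 1*97 + 4
97 = 24*4 + 1
4 = 4*1 + 0
The gcd is 1. Working backward:
1 = 97 − 24·4
1 = −24·101 + 25·97
1 = 25·1006 − 249·101
Thus 101·(-249) ≡ 1 (mod 1006); reducing, -249 mod 1006 = 757.

757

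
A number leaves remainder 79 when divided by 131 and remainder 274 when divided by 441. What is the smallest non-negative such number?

38200

Write x = 79 + 131·k. Then 131·k ≡ 274 − 79 ≡ 195 (mod 441).
Need 131⁻¹ mod 441. Extended Euclid on (441, 131):
441 = 3·131 + 48
131 = 2·48 + 35
48 = 1·35 + 13
35 = 2·13 + 9
13 = 1·9 + 4
9 = 2·4 + 1
4 = 4·1 + 0
Back-substitute:
1 = 9 − 2·4
1 = −2·13 + 3·9
1 = 3·35 − 8·13
1 = −8·48 + 11·35
1 = 11·131 − 30·48
1 = −30·441 + 101·131
131⁻¹ ≡ 101 (mod 441), so k ≡ 101·195 ≡ 291 (mod 441).
x = 79 + 131·291 = 38200.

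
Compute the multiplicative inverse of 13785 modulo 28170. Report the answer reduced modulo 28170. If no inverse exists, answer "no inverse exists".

Compute gcd(13785, 28170):
28170 = 2×13785 + 600
13785 = 22×600 + 585
600 = 1×585 + 15
585 = 39×15 + 0
gcd(13785, 28170) = 15 ≠ 1, so 13785 has no multiplicative inverse modulo 28170.

no inverse exists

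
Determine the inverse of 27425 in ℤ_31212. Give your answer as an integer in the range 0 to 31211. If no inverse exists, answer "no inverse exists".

21569

Extended Euclidean algorithm:
31212 = 1*27425 + 3787
27425 = 7*3787 + 916
3787 = 4*916 + 123
916 = 7*123 + 55
123 = 2*55 + 13
55 = 4*13 + 3
13 = 4*3 + 1
3 = 3*1 + 0
Since gcd(27425, 31212) = 1, back-substitute to write 1 as a combination:
1 = 13 − 4·3
1 = −4·55 + 17·13
1 = 17·123 − 38·55
1 = −38·916 + 283·123
1 = 283·3787 − 1170·916
1 = −1170·27425 + 8473·3787
1 = 8473·31212 − 9643·27425
So 27425·(-9643) ≡ 1 (mod 31212), and -9643 ≡ 21569 (mod 31212).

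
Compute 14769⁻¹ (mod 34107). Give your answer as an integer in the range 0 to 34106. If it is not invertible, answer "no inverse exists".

no inverse exists

Compute gcd(14769, 34107):
34107 = 2*14769 + 4569
14769 = 3*4569 + 1062
4569 = 4*1062 + 321
1062 = 3*321 + 99
321 = 3*99 + 24
99 = 4*24 + 3
24 = 8*3 + 0
gcd(14769, 34107) = 3 ≠ 1, so 14769 has no multiplicative inverse modulo 34107.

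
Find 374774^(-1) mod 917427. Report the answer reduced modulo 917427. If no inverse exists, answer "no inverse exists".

283886

Apply the Euclidean algorithm to 917427 and 374774:
917427 = 2·374774 + 167879
374774 = 2·167879 + 39016
167879 = 4·39016 + 11815
39016 = 3·11815 + 3571
11815 = 3·3571 + 1102
3571 = 3·1102 + 265
1102 = 4·265 + 42
265 = 6·42 + 13
42 = 3·13 + 3
13 = 4·3 + 1
3 = 3·1 + 0
Since gcd(374774, 917427) = 1, back-substitute to write 1 as a combination:
1 = 13 − 4·3
1 = −4·42 + 13·13
1 = 13·265 − 82·42
1 = −82·1102 + 341·265
1 = 341·3571 − 1105·1102
1 = −1105·11815 + 3656·3571
1 = 3656·39016 − 12073·11815
1 = −12073·167879 + 51948·39016
1 = 51948·374774 − 115969·167879
1 = −115969·917427 + 283886·374774
So 374774·283886 ≡ 1 (mod 917427).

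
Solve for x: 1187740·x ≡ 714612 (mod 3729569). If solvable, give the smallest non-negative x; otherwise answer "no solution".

First find gcd(1187740, 3729569):
3729569 = 3·1187740 + 166349
1187740 = 7·166349 + 23297
166349 = 7·23297 + 3270
23297 = 7·3270 + 407
3270 = 8·407 + 14
407 = 29·14 + 1
14 = 14·1 + 0
gcd = 1, so a unique solution mod 3729569 exists.
Back-substitute for the Bézout coefficients:
1 = 407 − 29·14
1 = −29·3270 + 233·407
1 = 233·23297 − 1660·3270
1 = −1660·166349 + 11853·23297
1 = 11853·1187740 − 84631·166349
1 = −84631·3729569 + 265746·1187740
So 1187740·(265746) ≡ 1 (mod 3729569), giving 1187740⁻¹ ≡ 265746.
x ≡ 1187740⁻¹·714612 ≡ 265746·714612 ≡ 3086210 (mod 3729569).

3086210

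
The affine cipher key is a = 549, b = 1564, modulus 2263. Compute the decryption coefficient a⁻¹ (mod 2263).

Apply the Euclidean algorithm to 2263 and 549:
2263 = 4×549 + 67
549 = 8×67 + 13
67 = 5×13 + 2
13 = 6×2 + 1
2 = 2×1 + 0
The gcd is 1. Working backward:
1 = 13 − 6·2
1 = −6·67 + 31·13
1 = 31·549 − 254·67
1 = −254·2263 + 1047·549
So 549·1047 ≡ 1 (mod 2263).

1047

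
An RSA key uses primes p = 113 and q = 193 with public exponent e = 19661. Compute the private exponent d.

φ(n) = (p−1)(q−1) = 112·192 = 21504.
Need d with 19661·d ≡ 1 (mod 21504). Apply the extended Euclidean algorithm:
21504 = 1*19661 + 1843
19661 = 10*1843 + 1231
1843 = 1*1231 + 612
1231 = 2*612 + 7
612 = 87*7 + 3
7 = 2*3 + 1
3 = 3*1 + 0
Back-substitute:
1 = 7 − 2·3
1 = −2·612 + 175·7
1 = 175·1231 − 352·612
1 = −352·1843 + 527·1231
1 = 527·19661 − 5622·1843
1 = −5622·21504 + 6149·19661
So 19661·6149 ≡ 1 (mod 21504), hence d = 6149.

6149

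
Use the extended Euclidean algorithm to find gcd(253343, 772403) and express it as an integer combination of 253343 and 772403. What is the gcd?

Repeated division:
772403 = 3×253343 + 12374
253343 = 20×12374 + 5863
12374 = 2×5863 + 648
5863 = 9×648 + 31
648 = 20×31 + 28
31 = 1×28 + 3
28 = 9×3 + 1
3 = 3×1 + 0
gcd(253343, 772403) = 1.
Working backward:
1 = 28 − 9·3
1 = −9·31 + 10·28
1 = 10·648 − 209·31
1 = −209·5863 + 1891·648
1 = 1891·12374 − 3991·5863
1 = −3991·253343 + 81711·12374
1 = 81711·772403 − 249124·253343
So 1 = (81711)·772403 + (-249124)·253343.

1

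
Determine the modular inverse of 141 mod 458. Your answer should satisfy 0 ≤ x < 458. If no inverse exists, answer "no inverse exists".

13

Apply the Euclidean algorithm to 458 and 141:
458 = 3×141 + 35
141 = 4×35 + 1
35 = 35×1 + 0
gcd = 1, so the inverse exists. Back-substitute:
1 = 141 − 4·35
1 = −4·458 + 13·141
So 141·13 ≡ 1 (mod 458).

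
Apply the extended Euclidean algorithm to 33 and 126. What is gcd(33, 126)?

3

Euclidean algorithm:
126 = 3*33 + 27
33 = 1*27 + 6
27 = 4*6 + 3
6 = 2*3 + 0
gcd(33, 126) = 3.
Working backward:
3 = 27 − 4·6
3 = −4·33 + 5·27
3 = 5·126 − 19·33
So 3 = (5)·126 + (-19)·33.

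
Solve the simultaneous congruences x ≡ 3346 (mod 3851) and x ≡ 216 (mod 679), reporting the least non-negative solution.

Write x = 3346 + 3851·k. Then 3851·k ≡ 216 − 3346 ≡ 265 (mod 679).
Need 3851⁻¹ mod 679. Extended Euclid on (679, 456):
679 = 1×456 + 223
456 = 2×223 + 10
223 = 22×10 + 3
10 = 3×3 + 1
3 = 3×1 + 0
Back-substitute:
1 = 10 − 3·3
1 = −3·223 + 67·10
1 = 67·456 − 137·223
1 = −137·679 + 204·456
3851⁻¹ ≡ 204 (mod 679), so k ≡ 204·265 ≡ 419 (mod 679).
x = 3346 + 3851·419 = 1616915.

1616915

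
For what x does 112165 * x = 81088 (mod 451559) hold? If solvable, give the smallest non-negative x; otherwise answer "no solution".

First find gcd(112165, 451559):
451559 = 4·112165 + 2899
112165 = 38·2899 + 2003
2899 = 1·2003 + 896
2003 = 2·896 + 211
896 = 4·211 + 52
211 = 4·52 + 3
52 = 17·3 + 1
3 = 3·1 + 0
gcd = 1, so a unique solution mod 451559 exists.
Back-substitute for the Bézout coefficients:
1 = 52 − 17·3
1 = −17·211 + 69·52
1 = 69·896 − 293·211
1 = −293·2003 + 655·896
1 = 655·2899 − 948·2003
1 = −948·112165 + 36679·2899
1 = 36679·451559 − 147664·112165
So 112165·(-147664) ≡ 1 (mod 451559), giving 112165⁻¹ ≡ 303895.
x ≡ 112165⁻¹·81088 ≡ 303895·81088 ≡ 211571 (mod 451559).

211571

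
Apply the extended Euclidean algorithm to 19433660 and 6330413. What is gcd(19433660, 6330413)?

Apply Euclid's algorithm to 19433660 and 6330413:
19433660 = 3*6330413 + 442421
6330413 = 14*442421 + 136519
442421 = 3*136519 + 32864
136519 = 4*32864 + 5063
32864 = 6*5063 + 2486
5063 = 2*2486 + 91
2486 = 27*91 + 29
91 = 3*29 + 4
29 = 7*4 + 1
4 = 4*1 + 0
gcd(19433660, 6330413) = 1.
Back-substituting:
1 = 29 − 7·4
1 = −7·91 + 22·29
1 = 22·2486 − 601·91
1 = −601·5063 + 1224·2486
1 = 1224·32864 − 7945·5063
1 = −7945·136519 + 33004·32864
1 = 33004·442421 − 106957·136519
1 = −106957·6330413 + 1530402·442421
1 = 1530402·19433660 − 4698163·6330413
So 1 = (1530402)·19433660 + (-4698163)·6330413.

1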